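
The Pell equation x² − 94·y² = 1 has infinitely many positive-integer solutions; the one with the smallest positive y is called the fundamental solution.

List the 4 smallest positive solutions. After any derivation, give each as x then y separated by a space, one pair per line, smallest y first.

d=94: √d = [9; 1,2,3,1,1,…,2,1,18] (ℓ=16, even), read p_15/q_15
i=0: a=9 ⇒ p=9, q=1
i=1: a=1 ⇒ p=10, q=1
i=2: a=2 ⇒ p=29, q=3
i=3: a=3 ⇒ p=97, q=10
…
i=5: a=1 ⇒ p=223, q=23
i=6: a=5 ⇒ p=1241, q=128
…
i=8: a=8 ⇒ p=12953, q=1336
…
i=10: a=5 ⇒ p=85038, q=8771
…
i=12: a=1 ⇒ p=184493, q=19029
i=13: a=3 ⇒ p=652934, q=67345
i=14: a=2 ⇒ p=1490361, q=153719
i=15: a=1 ⇒ p=2143295, q=221064
fundamental: x₁=2143295, y₁=221064  (since 4593713457025 − 94·48869292096 = 1)
k=2:  x_2 = 2143295·2143295+94·221064·221064 = 9187426914049,  y_2 = 2143295·221064+221064·2143295 = 947610731760
k=3:  x_3 = 2143295·9187426914049+94·221064·947610731760 = 39382732335491159615,  y_3 = 2143295·947610731760+221064·9187426914049 = 4062018686654877336
k=4:  x_4 = 2143295·39382732335491159615+94·221064·4062018686654877336 = 168817626601983862467148801,  y_4 = 2143295·4062018686654877336+221064·39382732335491159615 = 17412208682026983028992480

2143295 221064
9187426914049 947610731760
39382732335491159615 4062018686654877336
168817626601983862467148801 17412208682026983028992480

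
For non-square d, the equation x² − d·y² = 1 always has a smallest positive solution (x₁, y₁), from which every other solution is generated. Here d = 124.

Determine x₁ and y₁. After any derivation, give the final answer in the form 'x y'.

4620799 414960

[11; 7,2,1,1,1,…,2,7,22] for √124; ℓ=16 ⇒ convergent index 15
a_0=11:  p_0=11·1+0=11,  q_0=11·0+1=1
a_1=7:  p_1=7·11+1=78,  q_1=7·1+0=7
…
a_3=1:  p_3=1·167+78=245,  q_3=1·15+7=22
…
a_11=1:  p_11=1·67292+17583=84875,  q_11=1·6043+1579=7622
…
a_14=2:  p_14=2·237042+152167=626251,  q_14=2·21287+13665=56239
a_15=7:  p_15=7·626251+237042=4620799,  q_15=7·56239+21287=414960
fundamental: x₁=4620799, y₁=414960  (since 21351783398401 − 124·172191801600 = 1)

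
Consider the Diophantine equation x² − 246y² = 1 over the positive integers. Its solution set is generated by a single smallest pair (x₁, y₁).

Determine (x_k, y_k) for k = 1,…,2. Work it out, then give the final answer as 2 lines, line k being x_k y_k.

√246 → a₀=15, period (1,2,5,1,14,1,5,2,1,30); ℓ=10 even so k=9
step 0: (15, 1)  from 15·(1,0) + (0,1)
step 1: (16, 1)  from 1·(15,1) + (1,0)
step 2: (47, 3)  from 2·(16,1) + (15,1)
step 3: (251, 16)  from 5·(47,3) + (16,1)
step 4: (298, 19)  from 1·(251,16) + (47,3)
…
step 6: (4721, 301)  from 1·(4423,282) + (298,19)
step 7: (28028, 1787)  from 5·(4721,301) + (4423,282)
step 8: (60777, 3875)  from 2·(28028,1787) + (4721,301)
step 9: (88805, 5662)  from 1·(60777,3875) + (28028,1787)
fundamental: x₁=88805, y₁=5662  (since 7886328025 − 246·32058244 = 1)
(88805+5662√246)^2 = 15772656049 + 1005627820√246

88805 5662
15772656049 1005627820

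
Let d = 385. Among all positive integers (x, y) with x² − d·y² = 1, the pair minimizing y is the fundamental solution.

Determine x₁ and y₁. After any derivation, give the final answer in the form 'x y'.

[19; 1,1,1,1,1,…,1,1,38] for √385; ℓ=16 ⇒ convergent index 15
k=0  a_k=19  p_k/q_k = 19/1
k=1  a_k=1  p_k/q_k = 20/1
k=2  a_k=1  p_k/q_k = 39/2
k=3  a_k=1  p_k/q_k = 59/3
k=4  a_k=1  p_k/q_k = 98/5
k=5  a_k=1  p_k/q_k = 157/8
k=6  a_k=3  p_k/q_k = 569/29
…
k=8  a_k=2  p_k/q_k = 2021/103
k=9  a_k=1  p_k/q_k = 2747/140
k=10  a_k=3  p_k/q_k = 10262/523
k=11  a_k=1  p_k/q_k = 13009/663
k=12  a_k=1  p_k/q_k = 23271/1186
k=13  a_k=1  p_k/q_k = 36280/1849
k=14  a_k=1  p_k/q_k = 59551/3035
k=15  a_k=1  p_k/q_k = 95831/4884
→ (95831, 4884).  Check: 95831²=9183580561, 385·4884²=9183580560, difference 1.

95831 4884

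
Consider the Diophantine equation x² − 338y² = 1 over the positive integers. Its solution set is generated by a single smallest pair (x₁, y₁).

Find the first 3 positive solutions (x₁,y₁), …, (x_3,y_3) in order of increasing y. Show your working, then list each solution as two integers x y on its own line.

√338 = [18; 2,1,1,2,36, …], period ℓ=5 (odd) → k=9
step 0: (18, 1)  from 18·(1,0) + (0,1)
step 1: (37, 2)  from 2·(18,1) + (1,0)
…
step 8: (43958, 2391)  from 1·(26327,1432) + (17631,959)
step 9: (114243, 6214)  from 2·(43958,2391) + (26327,1432)
(x₁, y₁) = (114243, 6214);  114243² − 338·6214² = 1 ✓
k=2:  x_2 = 114243·114243+338·6214·6214 = 26102926097,  y_2 = 114243·6214+6214·114243 = 1419812004
k=3:  x_3 = 114243·26102926097+338·6214·1419812004 = 5964153172084899,  y_3 = 114243·1419812004+6214·26102926097 = 324407165539730

114243 6214
26102926097 1419812004
5964153172084899 324407165539730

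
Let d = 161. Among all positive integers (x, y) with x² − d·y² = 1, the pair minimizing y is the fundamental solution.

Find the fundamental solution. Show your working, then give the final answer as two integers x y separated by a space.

11775 928

d=161: √d = [12; 1,2,4,1,2,1,4,2,1,24] (ℓ=10, even), read p_9/q_9
i=0: a=12 ⇒ p=12, q=1
i=1: a=1 ⇒ p=13, q=1
i=2: a=2 ⇒ p=38, q=3
i=3: a=4 ⇒ p=165, q=13
i=4: a=1 ⇒ p=203, q=16
i=5: a=2 ⇒ p=571, q=45
i=6: a=1 ⇒ p=774, q=61
…
i=8: a=2 ⇒ p=8108, q=639
i=9: a=1 ⇒ p=11775, q=928
(x₁, y₁) = (11775, 928);  11775² − 161·928² = 1 ✓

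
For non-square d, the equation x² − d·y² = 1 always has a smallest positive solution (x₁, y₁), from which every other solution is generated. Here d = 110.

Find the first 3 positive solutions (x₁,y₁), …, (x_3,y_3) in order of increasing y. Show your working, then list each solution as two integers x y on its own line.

√110 = [10; 2,20, …], period ℓ=2 (even) → k=1
a_0=10:  p_0=10·1+0=10,  q_0=10·0+1=1
a_1=2:  p_1=2·10+1=21,  q_1=2·1+0=2
fundamental: x₁=21, y₁=2  (since 441 − 110·4 = 1)
(21+2√110)^2 = 881 + 84√110
(21+2√110)^3 = 36981 + 3526√110

21 2
881 84
36981 3526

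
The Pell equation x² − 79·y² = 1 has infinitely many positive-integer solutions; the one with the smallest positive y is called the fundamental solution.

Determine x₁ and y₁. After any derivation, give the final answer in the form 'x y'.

[8; 1,7,1,16] for √79; ℓ=4 ⇒ convergent index 3
a_0=8:  p_0=8·1+0=8,  q_0=8·0+1=1
…
a_2=7:  p_2=7·9+8=71,  q_2=7·1+1=8
a_3=1:  p_3=1·71+9=80,  q_3=1·8+1=9
→ (80, 9).  Check: 80²=6400, 79·9²=6399, difference 1.

80 9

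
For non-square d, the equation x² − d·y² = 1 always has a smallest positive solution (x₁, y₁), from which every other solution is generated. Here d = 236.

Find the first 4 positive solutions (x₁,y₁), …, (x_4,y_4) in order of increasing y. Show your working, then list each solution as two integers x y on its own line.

√236 = [15; 2,1,3,5,1,6,1,5,3,1,2,30, …], period ℓ=12 (even) → k=11
k=0  a_k=15  p_k/q_k = 15/1
k=1  a_k=2  p_k/q_k = 31/2
…
k=3  a_k=3  p_k/q_k = 169/11
…
k=5  a_k=1  p_k/q_k = 1060/69
…
k=7  a_k=1  p_k/q_k = 8311/541
…
k=9  a_k=3  p_k/q_k = 154729/10072
k=10  a_k=1  p_k/q_k = 203535/13249
k=11  a_k=2  p_k/q_k = 561799/36570
fundamental: x₁=561799, y₁=36570  (since 315618116401 − 236·1337364900 = 1)
(561799+36570√236)^2 = 631236232801 + 41089978860√236
(561799+36570√236)^3 = 709255768702176199 + 46168618067101710√236
(561799+36570√236)^4 = 796918363201596536611201 + 51874966922918257173720√236

561799 36570
631236232801 41089978860
709255768702176199 46168618067101710
796918363201596536611201 51874966922918257173720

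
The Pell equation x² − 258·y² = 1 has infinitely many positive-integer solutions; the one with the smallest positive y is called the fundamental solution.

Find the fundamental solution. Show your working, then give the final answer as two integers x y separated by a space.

257 16

d=258: √d = [16; 16,32] (ℓ=2, even), read p_1/q_1
step 0: (16, 1)  from 16·(1,0) + (0,1)
step 1: (257, 16)  from 16·(16,1) + (1,0)
(x₁, y₁) = (257, 16);  257² − 258·16² = 1 ✓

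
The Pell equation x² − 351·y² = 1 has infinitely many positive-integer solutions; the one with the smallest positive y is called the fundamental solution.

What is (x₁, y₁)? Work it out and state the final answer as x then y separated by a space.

62425 3332

[18; 1,2,1,3,2,2,2,3,1,2,1,36] for √351; ℓ=12 ⇒ convergent index 11
a_0=18:  p_0=18·1+0=18,  q_0=18·0+1=1
…
a_5=2:  p_5=2·281+75=637,  q_5=2·15+4=34
…
a_7=2:  p_7=2·1555+637=3747,  q_7=2·83+34=200
a_8=3:  p_8=3·3747+1555=12796,  q_8=3·200+83=683
a_9=1:  p_9=1·12796+3747=16543,  q_9=1·683+200=883
a_10=2:  p_10=2·16543+12796=45882,  q_10=2·883+683=2449
a_11=1:  p_11=1·45882+16543=62425,  q_11=1·2449+883=3332
→ (62425, 3332).  Check: 62425²=3896880625, 351·3332²=3896880624, difference 1.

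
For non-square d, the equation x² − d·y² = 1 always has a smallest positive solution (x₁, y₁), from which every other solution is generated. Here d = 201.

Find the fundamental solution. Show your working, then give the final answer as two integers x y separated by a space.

√201 = [14; 5,1,1,1,2,…,1,5,28, …], period ℓ=14 (even) → k=13
a_0=14:  p_0=14·1+0=14,  q_0=14·0+1=1
a_1=5:  p_1=5·14+1=71,  q_1=5·1+0=5
a_2=1:  p_2=1·71+14=85,  q_2=1·5+1=6
…
a_4=1:  p_4=1·156+85=241,  q_4=1·11+6=17
a_5=2:  p_5=2·241+156=638,  q_5=2·17+11=45
a_6=1:  p_6=1·638+241=879,  q_6=1·45+17=62
…
a_8=1:  p_8=1·7670+879=8549,  q_8=1·541+62=603
a_9=2:  p_9=2·8549+7670=24768,  q_9=2·603+541=1747
…
a_12=1:  p_12=1·58085+33317=91402,  q_12=1·4097+2350=6447
a_13=5:  p_13=5·91402+58085=515095,  q_13=5·6447+4097=36332
→ (515095, 36332).  Check: 515095²=265322859025, 201·36332²=265322859024, difference 1.

515095 36332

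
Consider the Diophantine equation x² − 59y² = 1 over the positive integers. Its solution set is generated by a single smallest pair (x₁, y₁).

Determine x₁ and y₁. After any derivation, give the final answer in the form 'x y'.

530 69

[7; 1,2,7,2,1,14] for √59; ℓ=6 ⇒ convergent index 5
a_0=7:  p_0=7·1+0=7,  q_0=7·0+1=1
a_1=1:  p_1=1·7+1=8,  q_1=1·1+0=1
…
a_4=2:  p_4=2·169+23=361,  q_4=2·22+3=47
a_5=1:  p_5=1·361+169=530,  q_5=1·47+22=69
fundamental: x₁=530, y₁=69  (since 280900 − 59·4761 = 1)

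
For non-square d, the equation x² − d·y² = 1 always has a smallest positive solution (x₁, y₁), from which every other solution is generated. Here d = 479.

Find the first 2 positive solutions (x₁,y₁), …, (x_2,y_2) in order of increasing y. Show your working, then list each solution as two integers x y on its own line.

2989440 136591
17873503027199 816661198080

[21; 1,7,1,3,2,21,2,3,1,7,1,42] for √479; ℓ=12 ⇒ convergent index 11
i=0: a=21 ⇒ p=21, q=1
i=1: a=1 ⇒ p=22, q=1
…
i=4: a=3 ⇒ p=766, q=35
…
i=7: a=2 ⇒ p=75879, q=3467
i=8: a=3 ⇒ p=264712, q=12095
i=9: a=1 ⇒ p=340591, q=15562
i=10: a=7 ⇒ p=2648849, q=121029
i=11: a=1 ⇒ p=2989440, q=136591
→ (2989440, 136591).  Check: 2989440²=8936751513600, 479·136591²=8936751513599, difference 1.
(x_2, y_2) = (2989440·2989440 + 479·136591·136591, 2989440·136591 + 136591·2989440) = (17873503027199, 816661198080)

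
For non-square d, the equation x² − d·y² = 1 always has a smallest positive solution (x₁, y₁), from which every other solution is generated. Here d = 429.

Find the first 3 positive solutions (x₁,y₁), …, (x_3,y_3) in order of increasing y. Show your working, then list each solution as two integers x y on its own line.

1524095 73584
4645731138049 224298012960
14161071197688057215 683702960124468816

√429 → a₀=20, period (1,2,2,9,1,12,1,9,2,2,1,40); ℓ=12 even so k=11
i=0: a=20 ⇒ p=20, q=1
…
i=3: a=2 ⇒ p=145, q=7
i=4: a=9 ⇒ p=1367, q=66
i=5: a=1 ⇒ p=1512, q=73
…
i=10: a=2 ⇒ p=1085636, q=52415
i=11: a=1 ⇒ p=1524095, q=73584
fundamental: x₁=1524095, y₁=73584  (since 2322865569025 − 429·5414605056 = 1)
n=2: (1524095,73584)∘(1524095,73584) = (1524095·1524095+429·73584·73584, 1524095·73584+73584·1524095) = (4645731138049,224298012960)
n=3: (4645731138049,224298012960)∘(1524095,73584) = (1524095·4645731138049+429·73584·224298012960, 1524095·224298012960+73584·4645731138049) = (14161071197688057215,683702960124468816)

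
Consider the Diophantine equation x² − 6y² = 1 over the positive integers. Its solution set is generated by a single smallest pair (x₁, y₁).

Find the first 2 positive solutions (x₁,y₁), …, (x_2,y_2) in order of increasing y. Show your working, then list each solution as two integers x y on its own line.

d=6: √d = [2; 2,4] (ℓ=2, even), read p_1/q_1
k=0  a_k=2  p_k/q_k = 2/1
k=1  a_k=2  p_k/q_k = 5/2
→ (5, 2).  Check: 5²=25, 6·2²=24, difference 1.
k=2:  x_2 = 5·5+6·2·2 = 49,  y_2 = 5·2+2·5 = 20

5 2
49 20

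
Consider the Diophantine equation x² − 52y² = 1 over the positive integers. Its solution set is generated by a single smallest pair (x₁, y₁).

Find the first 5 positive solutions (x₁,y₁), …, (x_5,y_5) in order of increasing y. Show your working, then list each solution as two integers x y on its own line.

d=52: √d = [7; 4,1,2,1,4,14] (ℓ=6, even), read p_5/q_5
i=0: a=7 ⇒ p=7, q=1
i=1: a=4 ⇒ p=29, q=4
i=2: a=1 ⇒ p=36, q=5
i=3: a=2 ⇒ p=101, q=14
i=4: a=1 ⇒ p=137, q=19
i=5: a=4 ⇒ p=649, q=90
fundamental: x₁=649, y₁=90  (since 421201 − 52·8100 = 1)
(x_2, y_2) = (649·649 + 52·90·90, 649·90 + 90·649) = (842401, 116820)
(x_3, y_3) = (649·842401 + 52·90·116820, 649·116820 + 90·842401) = (1093435849, 151632270)
(x_4, y_4) = (649·1093435849 + 52·90·151632270, 649·151632270 + 90·1093435849) = (1419278889601, 196818569640)
(x_5, y_5) = (649·1419278889601 + 52·90·196818569640, 649·196818569640 + 90·1419278889601) = (1842222905266249, 255470351760450)

649 90
842401 116820
1093435849 151632270
1419278889601 196818569640
1842222905266249 255470351760450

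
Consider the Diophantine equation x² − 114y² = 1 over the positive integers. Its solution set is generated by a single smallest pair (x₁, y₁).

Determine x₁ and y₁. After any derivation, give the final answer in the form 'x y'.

[10; 1,2,10,2,1,20] for √114; ℓ=6 ⇒ convergent index 5
i=0: a=10 ⇒ p=10, q=1
i=1: a=1 ⇒ p=11, q=1
i=2: a=2 ⇒ p=32, q=3
…
i=4: a=2 ⇒ p=694, q=65
i=5: a=1 ⇒ p=1025, q=96
(x₁, y₁) = (1025, 96);  1025² − 114·96² = 1 ✓

1025 96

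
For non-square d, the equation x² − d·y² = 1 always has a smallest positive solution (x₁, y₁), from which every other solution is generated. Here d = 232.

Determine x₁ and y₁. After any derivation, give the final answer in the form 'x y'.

19603 1287

[15; 4,3,7,3,4,30] for √232; ℓ=6 ⇒ convergent index 5
a_0=15:  p_0=15·1+0=15,  q_0=15·0+1=1
…
a_2=3:  p_2=3·61+15=198,  q_2=3·4+1=13
a_3=7:  p_3=7·198+61=1447,  q_3=7·13+4=95
a_4=3:  p_4=3·1447+198=4539,  q_4=3·95+13=298
a_5=4:  p_5=4·4539+1447=19603,  q_5=4·298+95=1287
(x₁, y₁) = (19603, 1287);  19603² − 232·1287² = 1 ✓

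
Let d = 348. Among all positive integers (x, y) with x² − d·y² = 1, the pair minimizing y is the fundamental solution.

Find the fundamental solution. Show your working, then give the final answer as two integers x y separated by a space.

1567 84

√348 → a₀=18, period (1,1,1,8,1,1,1,36); ℓ=8 even so k=7
i=0: a=18 ⇒ p=18, q=1
…
i=2: a=1 ⇒ p=37, q=2
i=3: a=1 ⇒ p=56, q=3
…
i=5: a=1 ⇒ p=541, q=29
i=6: a=1 ⇒ p=1026, q=55
i=7: a=1 ⇒ p=1567, q=84
→ (1567, 84).  Check: 1567²=2455489, 348·84²=2455488, difference 1.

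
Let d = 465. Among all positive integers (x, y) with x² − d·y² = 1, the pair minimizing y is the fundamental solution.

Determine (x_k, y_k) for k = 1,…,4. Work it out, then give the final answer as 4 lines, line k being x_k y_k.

15871 736
503777281 23362112
15990898437631 741560158368
507583097703505921 23538602523554944

[21; 1,1,3,2,2,2,3,1,1,42] for √465; ℓ=10 ⇒ convergent index 9
a_0=21:  p_0=21·1+0=21,  q_0=21·0+1=1
a_1=1:  p_1=1·21+1=22,  q_1=1·1+0=1
a_2=1:  p_2=1·22+21=43,  q_2=1·1+1=2
a_3=3:  p_3=3·43+22=151,  q_3=3·2+1=7
…
a_8=1:  p_8=1·6922+2027=8949,  q_8=1·321+94=415
a_9=1:  p_9=1·8949+6922=15871,  q_9=1·415+321=736
(x₁, y₁) = (15871, 736);  15871² − 465·736² = 1 ✓
k=2:  x_2 = 15871·15871+465·736·736 = 503777281,  y_2 = 15871·736+736·15871 = 23362112
k=3:  x_3 = 15871·503777281+465·736·23362112 = 15990898437631,  y_3 = 15871·23362112+736·503777281 = 741560158368
k=4:  x_4 = 15871·15990898437631+465·736·741560158368 = 507583097703505921,  y_4 = 15871·741560158368+736·15990898437631 = 23538602523554944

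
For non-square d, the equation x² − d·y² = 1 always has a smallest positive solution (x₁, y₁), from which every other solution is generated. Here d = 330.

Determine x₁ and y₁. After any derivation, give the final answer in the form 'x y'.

√330 = [18; 6,36, …], period ℓ=2 (even) → k=1
k=0  a_k=18  p_k/q_k = 18/1
k=1  a_k=6  p_k/q_k = 109/6
fundamental: x₁=109, y₁=6  (since 11881 − 330·36 = 1)

109 6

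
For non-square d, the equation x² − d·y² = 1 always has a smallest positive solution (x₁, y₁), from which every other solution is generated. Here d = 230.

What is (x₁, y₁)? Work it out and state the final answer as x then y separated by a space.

√230 → a₀=15, period (6,30); ℓ=2 even so k=1
step 0: (15, 1)  from 15·(1,0) + (0,1)
step 1: (91, 6)  from 6·(15,1) + (1,0)
fundamental: x₁=91, y₁=6  (since 8281 − 230·36 = 1)

91 6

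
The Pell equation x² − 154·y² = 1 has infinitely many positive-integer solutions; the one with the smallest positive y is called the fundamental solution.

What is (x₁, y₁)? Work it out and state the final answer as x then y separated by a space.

√154 → a₀=12, period (2,2,3,1,2,1,3,2,2,24); ℓ=10 even so k=9
i=0: a=12 ⇒ p=12, q=1
i=1: a=2 ⇒ p=25, q=2
i=2: a=2 ⇒ p=62, q=5
i=3: a=3 ⇒ p=211, q=17
…
i=5: a=2 ⇒ p=757, q=61
…
i=8: a=2 ⇒ p=8724, q=703
i=9: a=2 ⇒ p=21295, q=1716
(x₁, y₁) = (21295, 1716);  21295² − 154·1716² = 1 ✓

21295 1716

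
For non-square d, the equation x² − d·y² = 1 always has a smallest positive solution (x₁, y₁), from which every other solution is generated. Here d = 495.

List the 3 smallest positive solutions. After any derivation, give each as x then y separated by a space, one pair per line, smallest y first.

√495 = [22; 4,44, …], period ℓ=2 (even) → k=1
k=0  a_k=22  p_k/q_k = 22/1
k=1  a_k=4  p_k/q_k = 89/4
(x₁, y₁) = (89, 4);  89² − 495·4² = 1 ✓
(89+4√495)^2 = 15841 + 712√495
(89+4√495)^3 = 2819609 + 126732√495

89 4
15841 712
2819609 126732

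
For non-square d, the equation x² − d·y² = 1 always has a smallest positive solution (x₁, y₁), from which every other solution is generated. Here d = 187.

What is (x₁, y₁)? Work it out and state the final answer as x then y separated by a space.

1682 123

[13; 1,2,13,2,1,26] for √187; ℓ=6 ⇒ convergent index 5
k=0  a_k=13  p_k/q_k = 13/1
k=1  a_k=1  p_k/q_k = 14/1
k=2  a_k=2  p_k/q_k = 41/3
…
k=4  a_k=2  p_k/q_k = 1135/83
k=5  a_k=1  p_k/q_k = 1682/123
→ (1682, 123).  Check: 1682²=2829124, 187·123²=2829123, difference 1.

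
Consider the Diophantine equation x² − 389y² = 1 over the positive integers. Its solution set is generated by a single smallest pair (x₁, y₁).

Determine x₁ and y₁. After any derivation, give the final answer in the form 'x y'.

d=389: √d = [19; 1,2,1,1,1,1,2,1,38] (ℓ=9, odd), read p_17/q_17
i=0: a=19 ⇒ p=19, q=1
i=1: a=1 ⇒ p=20, q=1
i=2: a=2 ⇒ p=59, q=3
i=3: a=1 ⇒ p=79, q=4
i=4: a=1 ⇒ p=138, q=7
i=5: a=1 ⇒ p=217, q=11
i=6: a=1 ⇒ p=355, q=18
i=7: a=2 ⇒ p=927, q=47
…
i=9: a=38 ⇒ p=49643, q=2517
i=10: a=1 ⇒ p=50925, q=2582
i=11: a=2 ⇒ p=151493, q=7681
i=12: a=1 ⇒ p=202418, q=10263
i=13: a=1 ⇒ p=353911, q=17944
…
i=16: a=2 ⇒ p=2376809, q=120509
i=17: a=1 ⇒ p=3287049, q=166660
fundamental: x₁=3287049, y₁=166660  (since 10804691128401 − 389·27775555600 = 1)

3287049 166660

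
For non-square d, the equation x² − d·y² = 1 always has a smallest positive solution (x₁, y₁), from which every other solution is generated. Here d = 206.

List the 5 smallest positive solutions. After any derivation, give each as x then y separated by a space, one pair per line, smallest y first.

[14; 2,1,5,14,5,1,2,28] for √206; ℓ=8 ⇒ convergent index 7
step 0: (14, 1)  from 14·(1,0) + (0,1)
…
step 2: (43, 3)  from 1·(29,2) + (14,1)
step 3: (244, 17)  from 5·(43,3) + (29,2)
step 4: (3459, 241)  from 14·(244,17) + (43,3)
step 5: (17539, 1222)  from 5·(3459,241) + (244,17)
step 6: (20998, 1463)  from 1·(17539,1222) + (3459,241)
step 7: (59535, 4148)  from 2·(20998,1463) + (17539,1222)
(x₁, y₁) = (59535, 4148);  59535² − 206·4148² = 1 ✓
n=2: (59535,4148)∘(59535,4148) = (59535·59535+206·4148·4148, 59535·4148+4148·59535) = (7088832449,493902360)
n=3: (7088832449,493902360)∘(59535,4148) = (59535·7088832449+206·4148·493902360, 59535·493902360+4148·7088832449) = (844067279642895,58808954001052)
n=4: (844067279642895,58808954001052)∘(59535,4148) = (59535·844067279642895+206·4148·58808954001052, 59535·58808954001052+4148·844067279642895) = (100503090979990675201,7002382152411359280)
n=5: (100503090979990675201,7002382152411359280)∘(59535,4148) = (59535·100503090979990675201+206·4148·7002382152411359280, 59535·7002382152411359280+4148·100503090979990675201) = (11966903042143422416540175,833773642828811595468548)

59535 4148
7088832449 493902360
844067279642895 58808954001052
100503090979990675201 7002382152411359280
11966903042143422416540175 833773642828811595468548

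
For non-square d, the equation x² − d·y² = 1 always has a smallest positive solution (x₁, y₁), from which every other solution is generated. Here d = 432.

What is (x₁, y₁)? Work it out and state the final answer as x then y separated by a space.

√432 → a₀=20, period (1,3,1,1,1,3,1,40); ℓ=8 even so k=7
k=0  a_k=20  p_k/q_k = 20/1
k=1  a_k=1  p_k/q_k = 21/1
…
k=3  a_k=1  p_k/q_k = 104/5
k=4  a_k=1  p_k/q_k = 187/9
…
k=6  a_k=3  p_k/q_k = 1060/51
k=7  a_k=1  p_k/q_k = 1351/65
fundamental: x₁=1351, y₁=65  (since 1825201 − 432·4225 = 1)

1351 65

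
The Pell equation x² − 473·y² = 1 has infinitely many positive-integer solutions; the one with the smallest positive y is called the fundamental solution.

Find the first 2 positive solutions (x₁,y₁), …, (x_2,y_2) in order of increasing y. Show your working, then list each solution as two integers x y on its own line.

87 4
15137 696

d=473: √d = [21; 1,2,1,42] (ℓ=4, even), read p_3/q_3
i=0: a=21 ⇒ p=21, q=1
…
i=2: a=2 ⇒ p=65, q=3
i=3: a=1 ⇒ p=87, q=4
fundamental: x₁=87, y₁=4  (since 7569 − 473·16 = 1)
n=2: (87,4)∘(87,4) = (87·87+473·4·4, 87·4+4·87) = (15137,696)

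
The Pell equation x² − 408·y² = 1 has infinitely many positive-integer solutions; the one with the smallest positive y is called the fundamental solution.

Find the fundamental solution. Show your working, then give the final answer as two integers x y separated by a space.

[20; 5,40] for √408; ℓ=2 ⇒ convergent index 1
i=0: a=20 ⇒ p=20, q=1
i=1: a=5 ⇒ p=101, q=5
(x₁, y₁) = (101, 5);  101² − 408·5² = 1 ✓

101 5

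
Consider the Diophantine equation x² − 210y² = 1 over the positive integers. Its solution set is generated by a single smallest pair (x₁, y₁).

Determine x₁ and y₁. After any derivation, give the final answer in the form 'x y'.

29 2

√210 → a₀=14, period (2,28); ℓ=2 even so k=1
step 0: (14, 1)  from 14·(1,0) + (0,1)
step 1: (29, 2)  from 2·(14,1) + (1,0)
fundamental: x₁=29, y₁=2  (since 841 − 210·4 = 1)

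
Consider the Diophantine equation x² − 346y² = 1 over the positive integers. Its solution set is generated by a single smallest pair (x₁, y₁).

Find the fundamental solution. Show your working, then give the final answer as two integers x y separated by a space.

17299 930

√346 → a₀=18, period (1,1,1,1,36); ℓ=5 odd so k=9
k=0  a_k=18  p_k/q_k = 18/1
…
k=7  a_k=1  p_k/q_k = 6901/371
k=8  a_k=1  p_k/q_k = 10398/559
k=9  a_k=1  p_k/q_k = 17299/930
fundamental: x₁=17299, y₁=930  (since 299255401 − 346·864900 = 1)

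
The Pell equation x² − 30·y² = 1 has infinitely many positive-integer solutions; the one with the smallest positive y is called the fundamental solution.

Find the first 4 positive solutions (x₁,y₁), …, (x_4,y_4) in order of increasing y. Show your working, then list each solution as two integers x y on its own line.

11 2
241 44
5291 966
116161 21208

[5; 2,10] for √30; ℓ=2 ⇒ convergent index 1
i=0: a=5 ⇒ p=5, q=1
i=1: a=2 ⇒ p=11, q=2
→ (11, 2).  Check: 11²=121, 30·2²=120, difference 1.
(11+2√30)^2 = 241 + 44√30
(11+2√30)^3 = 5291 + 966√30
(11+2√30)^4 = 116161 + 21208√30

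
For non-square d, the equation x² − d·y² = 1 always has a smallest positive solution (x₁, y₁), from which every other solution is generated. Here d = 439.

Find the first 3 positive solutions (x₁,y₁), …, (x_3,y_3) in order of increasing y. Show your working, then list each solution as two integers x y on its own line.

440 21
387199 18480
340734680 16262379

√439 → a₀=20, period (1,19,1,40); ℓ=4 even so k=3
a_0=20:  p_0=20·1+0=20,  q_0=20·0+1=1
a_1=1:  p_1=1·20+1=21,  q_1=1·1+0=1
a_2=19:  p_2=19·21+20=419,  q_2=19·1+1=20
a_3=1:  p_3=1·419+21=440,  q_3=1·20+1=21
fundamental: x₁=440, y₁=21  (since 193600 − 439·441 = 1)
n=2: (440,21)∘(440,21) = (440·440+439·21·21, 440·21+21·440) = (387199,18480)
n=3: (387199,18480)∘(440,21) = (440·387199+439·21·18480, 440·18480+21·387199) = (340734680,16262379)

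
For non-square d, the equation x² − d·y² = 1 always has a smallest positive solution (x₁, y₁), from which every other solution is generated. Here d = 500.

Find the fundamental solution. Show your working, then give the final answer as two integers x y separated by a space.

√500 = [22; 2,1,3,2,1,…,1,2,44, …], period ℓ=14 (even) → k=13
a_0=22:  p_0=22·1+0=22,  q_0=22·0+1=1
a_1=2:  p_1=2·22+1=45,  q_1=2·1+0=2
…
a_4=2:  p_4=2·246+67=559,  q_4=2·11+3=25
a_5=1:  p_5=1·559+246=805,  q_5=1·25+11=36
…
a_7=10:  p_7=10·1364+805=14445,  q_7=10·61+36=646
a_8=1:  p_8=1·14445+1364=15809,  q_8=1·646+61=707
a_9=1:  p_9=1·15809+14445=30254,  q_9=1·707+646=1353
a_10=2:  p_10=2·30254+15809=76317,  q_10=2·1353+707=3413
…
a_12=1:  p_12=1·259205+76317=335522,  q_12=1·11592+3413=15005
a_13=2:  p_13=2·335522+259205=930249,  q_13=2·15005+11592=41602
(x₁, y₁) = (930249, 41602);  930249² − 500·41602² = 1 ✓

930249 41602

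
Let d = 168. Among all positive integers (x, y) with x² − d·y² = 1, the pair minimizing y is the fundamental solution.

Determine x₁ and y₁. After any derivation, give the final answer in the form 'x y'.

d=168: √d = [12; 1,24] (ℓ=2, even), read p_1/q_1
a_0=12:  p_0=12·1+0=12,  q_0=12·0+1=1
a_1=1:  p_1=1·12+1=13,  q_1=1·1+0=1
(x₁, y₁) = (13, 1);  13² − 168·1² = 1 ✓

13 1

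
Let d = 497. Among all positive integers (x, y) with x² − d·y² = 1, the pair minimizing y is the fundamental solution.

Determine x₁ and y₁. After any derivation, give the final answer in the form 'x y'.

1201887 53912

√497 → a₀=22, period (3,2,2,5,6,5,2,2,3,44); ℓ=10 even so k=9
k=0  a_k=22  p_k/q_k = 22/1
…
k=5  a_k=6  p_k/q_k = 12685/569
k=6  a_k=5  p_k/q_k = 65476/2937
…
k=8  a_k=2  p_k/q_k = 352750/15823
k=9  a_k=3  p_k/q_k = 1201887/53912
fundamental: x₁=1201887, y₁=53912  (since 1444532360769 − 497·2906503744 = 1)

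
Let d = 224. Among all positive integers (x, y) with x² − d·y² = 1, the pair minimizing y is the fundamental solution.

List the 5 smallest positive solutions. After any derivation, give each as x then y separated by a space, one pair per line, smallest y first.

15 1
449 30
13455 899
403201 26940
12082575 807301

[14; 1,28] for √224; ℓ=2 ⇒ convergent index 1
a_0=14:  p_0=14·1+0=14,  q_0=14·0+1=1
a_1=1:  p_1=1·14+1=15,  q_1=1·1+0=1
(x₁, y₁) = (15, 1);  15² − 224·1² = 1 ✓
k=2:  x_2 = 15·15+224·1·1 = 449,  y_2 = 15·1+1·15 = 30
k=3:  x_3 = 15·449+224·1·30 = 13455,  y_3 = 15·30+1·449 = 899
k=4:  x_4 = 15·13455+224·1·899 = 403201,  y_4 = 15·899+1·13455 = 26940
k=5:  x_5 = 15·403201+224·1·26940 = 12082575,  y_5 = 15·26940+1·403201 = 807301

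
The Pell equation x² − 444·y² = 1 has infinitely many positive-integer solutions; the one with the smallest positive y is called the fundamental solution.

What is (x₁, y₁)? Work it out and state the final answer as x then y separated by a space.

295 14

d=444: √d = [21; 14,42] (ℓ=2, even), read p_1/q_1
a_0=21:  p_0=21·1+0=21,  q_0=21·0+1=1
a_1=14:  p_1=14·21+1=295,  q_1=14·1+0=14
(x₁, y₁) = (295, 14);  295² − 444·14² = 1 ✓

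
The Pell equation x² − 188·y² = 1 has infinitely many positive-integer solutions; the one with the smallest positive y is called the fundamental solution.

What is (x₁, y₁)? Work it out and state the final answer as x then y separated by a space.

4607 336

[13; 1,2,2,6,2,2,1,26] for √188; ℓ=8 ⇒ convergent index 7
i=0: a=13 ⇒ p=13, q=1
…
i=5: a=2 ⇒ p=1330, q=97
i=6: a=2 ⇒ p=3277, q=239
i=7: a=1 ⇒ p=4607, q=336
(x₁, y₁) = (4607, 336);  4607² − 188·336² = 1 ✓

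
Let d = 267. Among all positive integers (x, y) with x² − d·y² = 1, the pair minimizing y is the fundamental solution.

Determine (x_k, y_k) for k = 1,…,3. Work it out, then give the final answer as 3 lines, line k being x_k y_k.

2402 147
11539207 706188
55434348026 3392527005

√267 → a₀=16, period (2,1,15,1,2,32); ℓ=6 even so k=5
step 0: (16, 1)  from 16·(1,0) + (0,1)
step 1: (33, 2)  from 2·(16,1) + (1,0)
…
step 3: (768, 47)  from 15·(49,3) + (33,2)
step 4: (817, 50)  from 1·(768,47) + (49,3)
step 5: (2402, 147)  from 2·(817,50) + (768,47)
(x₁, y₁) = (2402, 147);  2402² − 267·147² = 1 ✓
k=2:  x_2 = 2402·2402+267·147·147 = 11539207,  y_2 = 2402·147+147·2402 = 706188
k=3:  x_3 = 2402·11539207+267·147·706188 = 55434348026,  y_3 = 2402·706188+147·11539207 = 3392527005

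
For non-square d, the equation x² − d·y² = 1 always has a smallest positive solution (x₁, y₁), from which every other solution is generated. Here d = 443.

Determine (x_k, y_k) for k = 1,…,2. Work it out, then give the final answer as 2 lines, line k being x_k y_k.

442 21
390727 18564

√443 = [21; 21,42, …], period ℓ=2 (even) → k=1
i=0: a=21 ⇒ p=21, q=1
i=1: a=21 ⇒ p=442, q=21
(x₁, y₁) = (442, 21);  442² − 443·21² = 1 ✓
(x_2, y_2) = (442·442 + 443·21·21, 442·21 + 21·442) = (390727, 18564)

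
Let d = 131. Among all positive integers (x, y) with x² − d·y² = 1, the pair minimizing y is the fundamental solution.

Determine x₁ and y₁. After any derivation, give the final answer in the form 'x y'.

10610 927

d=131: √d = [11; 2,4,11,4,2,22] (ℓ=6, even), read p_5/q_5
a_0=11:  p_0=11·1+0=11,  q_0=11·0+1=1
…
a_4=4:  p_4=4·1156+103=4727,  q_4=4·101+9=413
a_5=2:  p_5=2·4727+1156=10610,  q_5=2·413+101=927
→ (10610, 927).  Check: 10610²=112572100, 131·927²=112572099, difference 1.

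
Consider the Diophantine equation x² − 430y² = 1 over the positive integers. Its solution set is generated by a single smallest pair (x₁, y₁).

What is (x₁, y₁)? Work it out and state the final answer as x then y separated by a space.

2862251 138030

√430 = [20; 1,2,1,3,1,…,2,1,40, …], period ℓ=14 (even) → k=13
step 0: (20, 1)  from 20·(1,0) + (0,1)
step 1: (21, 1)  from 1·(20,1) + (1,0)
step 2: (62, 3)  from 2·(21,1) + (20,1)
step 3: (83, 4)  from 1·(62,3) + (21,1)
step 4: (311, 15)  from 3·(83,4) + (62,3)
step 5: (394, 19)  from 1·(311,15) + (83,4)
step 6: (2675, 129)  from 6·(394,19) + (311,15)
step 7: (21794, 1051)  from 8·(2675,129) + (394,19)
step 8: (133439, 6435)  from 6·(21794,1051) + (2675,129)
step 9: (155233, 7486)  from 1·(133439,6435) + (21794,1051)
step 10: (599138, 28893)  from 3·(155233,7486) + (133439,6435)
step 11: (754371, 36379)  from 1·(599138,28893) + (155233,7486)
step 12: (2107880, 101651)  from 2·(754371,36379) + (599138,28893)
step 13: (2862251, 138030)  from 1·(2107880,101651) + (754371,36379)
(x₁, y₁) = (2862251, 138030);  2862251² − 430·138030² = 1 ✓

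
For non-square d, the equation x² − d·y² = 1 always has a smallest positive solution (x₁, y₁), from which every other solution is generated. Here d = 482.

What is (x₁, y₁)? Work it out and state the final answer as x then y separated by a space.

483 22

√482 → a₀=21, period (1,20,1,42); ℓ=4 even so k=3
step 0: (21, 1)  from 21·(1,0) + (0,1)
step 1: (22, 1)  from 1·(21,1) + (1,0)
step 2: (461, 21)  from 20·(22,1) + (21,1)
step 3: (483, 22)  from 1·(461,21) + (22,1)
fundamental: x₁=483, y₁=22  (since 233289 − 482·484 = 1)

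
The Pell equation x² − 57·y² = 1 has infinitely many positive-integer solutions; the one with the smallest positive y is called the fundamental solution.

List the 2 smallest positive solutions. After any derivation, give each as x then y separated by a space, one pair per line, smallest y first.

151 20
45601 6040

√57 → a₀=7, period (1,1,4,1,1,14); ℓ=6 even so k=5
a_0=7:  p_0=7·1+0=7,  q_0=7·0+1=1
…
a_4=1:  p_4=1·68+15=83,  q_4=1·9+2=11
a_5=1:  p_5=1·83+68=151,  q_5=1·11+9=20
fundamental: x₁=151, y₁=20  (since 22801 − 57·400 = 1)
n=2: (151,20)∘(151,20) = (151·151+57·20·20, 151·20+20·151) = (45601,6040)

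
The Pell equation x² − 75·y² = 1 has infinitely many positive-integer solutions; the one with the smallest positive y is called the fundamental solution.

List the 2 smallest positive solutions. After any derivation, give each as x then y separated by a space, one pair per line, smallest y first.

√75 = [8; 1,1,1,16, …], period ℓ=4 (even) → k=3
k=0  a_k=8  p_k/q_k = 8/1
…
k=2  a_k=1  p_k/q_k = 17/2
k=3  a_k=1  p_k/q_k = 26/3
fundamental: x₁=26, y₁=3  (since 676 − 75·9 = 1)
(26+3√75)^2 = 1351 + 156√75

26 3
1351 156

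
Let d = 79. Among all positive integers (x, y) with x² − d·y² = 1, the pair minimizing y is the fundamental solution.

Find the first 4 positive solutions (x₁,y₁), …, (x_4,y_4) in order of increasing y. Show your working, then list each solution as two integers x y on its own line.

80 9
12799 1440
2047760 230391
327628801 36861120

√79 → a₀=8, period (1,7,1,16); ℓ=4 even so k=3
k=0  a_k=8  p_k/q_k = 8/1
…
k=2  a_k=7  p_k/q_k = 71/8
k=3  a_k=1  p_k/q_k = 80/9
(x₁, y₁) = (80, 9);  80² − 79·9² = 1 ✓
k=2:  x_2 = 80·80+79·9·9 = 12799,  y_2 = 80·9+9·80 = 1440
k=3:  x_3 = 80·12799+79·9·1440 = 2047760,  y_3 = 80·1440+9·12799 = 230391
k=4:  x_4 = 80·2047760+79·9·230391 = 327628801,  y_4 = 80·230391+9·2047760 = 36861120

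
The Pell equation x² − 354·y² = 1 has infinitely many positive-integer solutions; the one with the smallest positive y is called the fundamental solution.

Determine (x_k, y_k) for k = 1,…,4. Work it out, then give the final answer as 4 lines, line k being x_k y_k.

d=354: √d = [18; 1,4,2,2,18,2,2,4,1,36] (ℓ=10, even), read p_9/q_9
a_0=18:  p_0=18·1+0=18,  q_0=18·0+1=1
…
a_2=4:  p_2=4·19+18=94,  q_2=4·1+1=5
…
a_5=18:  p_5=18·508+207=9351,  q_5=18·27+11=497
a_6=2:  p_6=2·9351+508=19210,  q_6=2·497+27=1021
…
a_8=4:  p_8=4·47771+19210=210294,  q_8=4·2539+1021=11177
a_9=1:  p_9=1·210294+47771=258065,  q_9=1·11177+2539=13716
→ (258065, 13716).  Check: 258065²=66597544225, 354·13716²=66597544224, difference 1.
(258065+13716√354)^2 = 133195088449 + 7079239080√354
(258065+13716√354)^3 = 68745981000924305 + 3653807666346684√354
(258065+13716√354)^4 = 35481863173873866451201 + 1885839750824434773840√354

258065 13716
133195088449 7079239080
68745981000924305 3653807666346684
35481863173873866451201 1885839750824434773840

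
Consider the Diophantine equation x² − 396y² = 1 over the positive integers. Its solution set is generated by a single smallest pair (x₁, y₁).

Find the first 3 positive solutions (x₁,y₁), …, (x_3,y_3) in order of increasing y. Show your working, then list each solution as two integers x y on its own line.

[19; 1,8,1,38] for √396; ℓ=4 ⇒ convergent index 3
k=0  a_k=19  p_k/q_k = 19/1
k=1  a_k=1  p_k/q_k = 20/1
k=2  a_k=8  p_k/q_k = 179/9
k=3  a_k=1  p_k/q_k = 199/10
→ (199, 10).  Check: 199²=39601, 396·10²=39600, difference 1.
(199+10√396)^2 = 79201 + 3980√396
(199+10√396)^3 = 31521799 + 1584030√396

199 10
79201 3980
31521799 1584030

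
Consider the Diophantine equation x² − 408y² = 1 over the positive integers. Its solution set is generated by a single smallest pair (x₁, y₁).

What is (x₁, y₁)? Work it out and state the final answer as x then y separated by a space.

d=408: √d = [20; 5,40] (ℓ=2, even), read p_1/q_1
a_0=20:  p_0=20·1+0=20,  q_0=20·0+1=1
a_1=5:  p_1=5·20+1=101,  q_1=5·1+0=5
(x₁, y₁) = (101, 5);  101² − 408·5² = 1 ✓

101 5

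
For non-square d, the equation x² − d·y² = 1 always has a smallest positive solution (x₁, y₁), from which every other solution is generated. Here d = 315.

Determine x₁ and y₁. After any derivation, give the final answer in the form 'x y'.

71 4

√315 → a₀=17, period (1,2,1,34); ℓ=4 even so k=3
k=0  a_k=17  p_k/q_k = 17/1
…
k=2  a_k=2  p_k/q_k = 53/3
k=3  a_k=1  p_k/q_k = 71/4
(x₁, y₁) = (71, 4);  71² − 315·4² = 1 ✓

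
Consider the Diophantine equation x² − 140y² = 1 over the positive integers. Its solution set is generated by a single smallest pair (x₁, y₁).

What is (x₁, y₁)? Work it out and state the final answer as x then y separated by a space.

√140 → a₀=11, period (1,4,1,22); ℓ=4 even so k=3
a_0=11:  p_0=11·1+0=11,  q_0=11·0+1=1
a_1=1:  p_1=1·11+1=12,  q_1=1·1+0=1
a_2=4:  p_2=4·12+11=59,  q_2=4·1+1=5
a_3=1:  p_3=1·59+12=71,  q_3=1·5+1=6
→ (71, 6).  Check: 71²=5041, 140·6²=5040, difference 1.

71 6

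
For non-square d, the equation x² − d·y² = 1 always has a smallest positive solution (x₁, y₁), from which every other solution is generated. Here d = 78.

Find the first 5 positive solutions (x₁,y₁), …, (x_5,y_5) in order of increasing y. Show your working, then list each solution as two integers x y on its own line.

53 6
5617 636
595349 67410
63101377 7144824
6688150613 757283934

d=78: √d = [8; 1,4,1,16] (ℓ=4, even), read p_3/q_3
k=0  a_k=8  p_k/q_k = 8/1
k=1  a_k=1  p_k/q_k = 9/1
k=2  a_k=4  p_k/q_k = 44/5
k=3  a_k=1  p_k/q_k = 53/6
→ (53, 6).  Check: 53²=2809, 78·6²=2808, difference 1.
n=2: (53,6)∘(53,6) = (53·53+78·6·6, 53·6+6·53) = (5617,636)
n=3: (5617,636)∘(53,6) = (53·5617+78·6·636, 53·636+6·5617) = (595349,67410)
n=4: (595349,67410)∘(53,6) = (53·595349+78·6·67410, 53·67410+6·595349) = (63101377,7144824)
n=5: (63101377,7144824)∘(53,6) = (53·63101377+78·6·7144824, 53·7144824+6·63101377) = (6688150613,757283934)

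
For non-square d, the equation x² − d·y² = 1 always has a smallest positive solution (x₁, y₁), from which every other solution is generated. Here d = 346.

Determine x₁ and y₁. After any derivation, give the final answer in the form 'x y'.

√346 = [18; 1,1,1,1,36, …], period ℓ=5 (odd) → k=9
step 0: (18, 1)  from 18·(1,0) + (0,1)
step 1: (19, 1)  from 1·(18,1) + (1,0)
…
step 4: (93, 5)  from 1·(56,3) + (37,2)
…
step 7: (6901, 371)  from 1·(3497,188) + (3404,183)
step 8: (10398, 559)  from 1·(6901,371) + (3497,188)
step 9: (17299, 930)  from 1·(10398,559) + (6901,371)
fundamental: x₁=17299, y₁=930  (since 299255401 − 346·864900 = 1)

17299 930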